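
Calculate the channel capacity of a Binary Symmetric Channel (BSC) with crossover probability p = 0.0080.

For BSC with error probability p:
C = 1 - H(p) where H(p) is binary entropy
H(0.0080) = -0.0080 × log₂(0.0080) - 0.9920 × log₂(0.9920)
H(p) = 0.0672
C = 1 - 0.0672 = 0.9328 bits/use


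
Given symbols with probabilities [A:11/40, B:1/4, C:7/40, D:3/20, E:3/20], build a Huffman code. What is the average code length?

Huffman tree construction:
Combine smallest probabilities repeatedly
Resulting codes:
  A: 10 (length 2)
  B: 01 (length 2)
  C: 00 (length 2)
  D: 110 (length 3)
  E: 111 (length 3)
Average length = Σ p(s) × length(s) = 2.3000 bits


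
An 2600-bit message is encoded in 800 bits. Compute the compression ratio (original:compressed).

Compression ratio = Original / Compressed
= 2600 / 800 = 3.25:1


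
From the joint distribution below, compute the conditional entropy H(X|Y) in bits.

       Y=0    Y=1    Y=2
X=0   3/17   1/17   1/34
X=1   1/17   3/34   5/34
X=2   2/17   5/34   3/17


H(X|Y) = Σ_y p(y) H(X|Y=y)
  p(Y=0) = 6/17, H(X|Y=0) = 1.4591
  p(Y=1) = 5/17, H(X|Y=1) = 1.4855
  p(Y=2) = 6/17, H(X|Y=2) = 1.3250
H(X|Y) = 0.3529×1.4591 + 0.2941×1.4855 + 0.3529×1.3250 = 1.4195 bits


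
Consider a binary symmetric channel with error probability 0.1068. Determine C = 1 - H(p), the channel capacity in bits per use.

For BSC with error probability p:
C = 1 - H(p) where H(p) is binary entropy
H(0.1068) = -0.1068 × log₂(0.1068) - 0.8932 × log₂(0.8932)
H(p) = 0.4902
C = 1 - 0.4902 = 0.5098 bits/use


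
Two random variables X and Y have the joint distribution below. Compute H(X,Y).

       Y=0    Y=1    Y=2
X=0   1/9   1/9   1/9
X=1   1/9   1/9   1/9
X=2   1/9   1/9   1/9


H(X,Y) = -Σ p(x,y) log₂ p(x,y)
  p(0,0)=1/9: -0.1111 × log₂(0.1111) = 0.3522
  p(0,1)=1/9: -0.1111 × log₂(0.1111) = 0.3522
  p(0,2)=1/9: -0.1111 × log₂(0.1111) = 0.3522
  p(1,0)=1/9: -0.1111 × log₂(0.1111) = 0.3522
  p(1,1)=1/9: -0.1111 × log₂(0.1111) = 0.3522
  p(1,2)=1/9: -0.1111 × log₂(0.1111) = 0.3522
  p(2,0)=1/9: -0.1111 × log₂(0.1111) = 0.3522
  p(2,1)=1/9: -0.1111 × log₂(0.1111) = 0.3522
  p(2,2)=1/9: -0.1111 × log₂(0.1111) = 0.3522
H(X,Y) = 3.1699 bits


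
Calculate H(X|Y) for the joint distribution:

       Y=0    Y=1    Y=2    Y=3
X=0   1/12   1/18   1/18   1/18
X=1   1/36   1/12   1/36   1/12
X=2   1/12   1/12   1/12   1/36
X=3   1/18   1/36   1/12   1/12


H(X|Y) = Σ_y p(y) H(X|Y=y)
  p(Y=0) = 1/4, H(X|Y=0) = 1.8911
  p(Y=1) = 1/4, H(X|Y=1) = 1.8911
  p(Y=2) = 1/4, H(X|Y=2) = 1.8911
  p(Y=3) = 1/4, H(X|Y=3) = 1.8911
H(X|Y) = 0.2500×1.8911 + 0.2500×1.8911 + 0.2500×1.8911 + 0.2500×1.8911 = 1.8911 bits


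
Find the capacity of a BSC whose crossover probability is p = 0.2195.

For BSC with error probability p:
C = 1 - H(p) where H(p) is binary entropy
H(0.2195) = -0.2195 × log₂(0.2195) - 0.7805 × log₂(0.7805)
H(p) = 0.7593
C = 1 - 0.7593 = 0.2407 bits/use


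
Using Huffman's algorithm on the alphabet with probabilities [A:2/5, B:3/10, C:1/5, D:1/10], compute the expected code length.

Huffman tree construction:
Combine smallest probabilities repeatedly
Resulting codes:
  A: 0 (length 1)
  B: 10 (length 2)
  C: 111 (length 3)
  D: 110 (length 3)
Average length = Σ p(s) × length(s) = 1.9000 bits


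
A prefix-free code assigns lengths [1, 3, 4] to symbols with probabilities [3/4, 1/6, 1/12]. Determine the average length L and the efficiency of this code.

Average length L = Σ p_i × l_i = 1.5833 bits
Entropy H = 1.0409 bits
Efficiency η = H/L × 100% = 65.74%


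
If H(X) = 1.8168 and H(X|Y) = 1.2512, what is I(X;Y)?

I(X;Y) = H(X) - H(X|Y)
I(X;Y) = 1.8168 - 1.2512 = 0.5656 bits


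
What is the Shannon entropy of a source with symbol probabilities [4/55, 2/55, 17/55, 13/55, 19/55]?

H(X) = -Σ p(x) log₂ p(x)
  -4/55 × log₂(4/55) = 0.2750
  -2/55 × log₂(2/55) = 0.1739
  -17/55 × log₂(17/55) = 0.5236
  -13/55 × log₂(13/55) = 0.4919
  -19/55 × log₂(19/55) = 0.5297
H(X) = 1.9940 bits


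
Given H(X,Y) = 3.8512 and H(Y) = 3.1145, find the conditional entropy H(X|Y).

Chain rule: H(X,Y) = H(X|Y) + H(Y)
H(X|Y) = H(X,Y) - H(Y) = 3.8512 - 3.1145 = 0.7367 bits


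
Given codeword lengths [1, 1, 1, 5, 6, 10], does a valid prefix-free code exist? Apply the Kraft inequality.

Kraft inequality: Σ 2^(-l_i) ≤ 1 for prefix-free code
Calculating: 2^(-1) + 2^(-1) + 2^(-1) + 2^(-5) + 2^(-6) + 2^(-10)
= 0.5 + 0.5 + 0.5 + 0.03125 + 0.015625 + 0.0009765625
= 1.5479
Since 1.5479 > 1, prefix-free code does not exist


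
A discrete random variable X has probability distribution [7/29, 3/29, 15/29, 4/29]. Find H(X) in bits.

H(X) = -Σ p(x) log₂ p(x)
  -7/29 × log₂(7/29) = 0.4950
  -3/29 × log₂(3/29) = 0.3386
  -15/29 × log₂(15/29) = 0.4919
  -4/29 × log₂(4/29) = 0.3942
H(X) = 1.7197 bits


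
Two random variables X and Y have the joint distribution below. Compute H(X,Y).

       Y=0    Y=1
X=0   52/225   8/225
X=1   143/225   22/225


H(X,Y) = -Σ p(x,y) log₂ p(x,y)
  p(0,0)=52/225: -0.2311 × log₂(0.2311) = 0.4884
  p(0,1)=8/225: -0.0356 × log₂(0.0356) = 0.1712
  p(1,0)=143/225: -0.6356 × log₂(0.6356) = 0.4156
  p(1,1)=22/225: -0.0978 × log₂(0.0978) = 0.3280
H(X,Y) = 1.4032 bits


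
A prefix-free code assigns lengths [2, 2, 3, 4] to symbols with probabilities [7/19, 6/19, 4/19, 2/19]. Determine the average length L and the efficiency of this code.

Average length L = Σ p_i × l_i = 2.4211 bits
Entropy H = 1.8710 bits
Efficiency η = H/L × 100% = 77.28%


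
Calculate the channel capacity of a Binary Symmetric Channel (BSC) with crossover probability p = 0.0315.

For BSC with error probability p:
C = 1 - H(p) where H(p) is binary entropy
H(0.0315) = -0.0315 × log₂(0.0315) - 0.9685 × log₂(0.9685)
H(p) = 0.2019
C = 1 - 0.2019 = 0.7981 bits/use


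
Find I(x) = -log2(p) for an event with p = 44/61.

Information content I(x) = -log₂(p(x))
I = -log₂(44/61) = -log₂(0.7213)
I = 0.4713 bits


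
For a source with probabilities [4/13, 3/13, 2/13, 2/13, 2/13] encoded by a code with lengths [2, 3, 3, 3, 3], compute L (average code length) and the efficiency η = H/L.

Average length L = Σ p_i × l_i = 2.6923 bits
Entropy H = 2.2578 bits
Efficiency η = H/L × 100% = 83.86%


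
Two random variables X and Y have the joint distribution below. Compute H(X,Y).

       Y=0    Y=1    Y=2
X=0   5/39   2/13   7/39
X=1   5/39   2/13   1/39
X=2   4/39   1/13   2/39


H(X,Y) = -Σ p(x,y) log₂ p(x,y)
  p(0,0)=5/39: -0.1282 × log₂(0.1282) = 0.3799
  p(0,1)=2/13: -0.1538 × log₂(0.1538) = 0.4155
  p(0,2)=7/39: -0.1795 × log₂(0.1795) = 0.4448
  p(1,0)=5/39: -0.1282 × log₂(0.1282) = 0.3799
  p(1,1)=2/13: -0.1538 × log₂(0.1538) = 0.4155
  p(1,2)=1/39: -0.0256 × log₂(0.0256) = 0.1355
  p(2,0)=4/39: -0.1026 × log₂(0.1026) = 0.3370
  p(2,1)=1/13: -0.0769 × log₂(0.0769) = 0.2846
  p(2,2)=2/39: -0.0513 × log₂(0.0513) = 0.2198
H(X,Y) = 3.0124 bits


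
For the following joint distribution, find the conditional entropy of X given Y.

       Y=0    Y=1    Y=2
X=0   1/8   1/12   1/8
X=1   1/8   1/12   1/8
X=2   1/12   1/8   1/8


H(X|Y) = Σ_y p(y) H(X|Y=y)
  p(Y=0) = 1/3, H(X|Y=0) = 1.5613
  p(Y=1) = 7/24, H(X|Y=1) = 1.5567
  p(Y=2) = 3/8, H(X|Y=2) = 1.5850
H(X|Y) = 0.3333×1.5613 + 0.2917×1.5567 + 0.3750×1.5850 = 1.5688 bits


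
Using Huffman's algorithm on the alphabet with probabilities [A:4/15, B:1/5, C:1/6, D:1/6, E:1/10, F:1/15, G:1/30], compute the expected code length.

Huffman tree construction:
Combine smallest probabilities repeatedly
Resulting codes:
  A: 10 (length 2)
  B: 00 (length 2)
  C: 110 (length 3)
  D: 111 (length 3)
  E: 010 (length 3)
  F: 0111 (length 4)
  G: 0110 (length 4)
Average length = Σ p(s) × length(s) = 2.6333 bits


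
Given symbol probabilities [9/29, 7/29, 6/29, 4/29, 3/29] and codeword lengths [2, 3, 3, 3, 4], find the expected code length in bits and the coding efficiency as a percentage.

Average length L = Σ p_i × l_i = 2.7931 bits
Entropy H = 2.2219 bits
Efficiency η = H/L × 100% = 79.55%


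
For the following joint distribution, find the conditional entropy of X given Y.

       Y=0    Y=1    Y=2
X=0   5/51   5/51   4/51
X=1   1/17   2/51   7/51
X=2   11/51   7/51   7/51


H(X|Y) = Σ_y p(y) H(X|Y=y)
  p(Y=0) = 19/51, H(X|Y=0) = 1.3838
  p(Y=1) = 14/51, H(X|Y=1) = 1.4316
  p(Y=2) = 6/17, H(X|Y=2) = 1.5420
H(X|Y) = 0.3725×1.3838 + 0.2745×1.4316 + 0.3529×1.5420 = 1.4527 bits


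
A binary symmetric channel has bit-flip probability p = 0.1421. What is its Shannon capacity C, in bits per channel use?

For BSC with error probability p:
C = 1 - H(p) where H(p) is binary entropy
H(0.1421) = -0.1421 × log₂(0.1421) - 0.8579 × log₂(0.8579)
H(p) = 0.5897
C = 1 - 0.5897 = 0.4103 bits/use


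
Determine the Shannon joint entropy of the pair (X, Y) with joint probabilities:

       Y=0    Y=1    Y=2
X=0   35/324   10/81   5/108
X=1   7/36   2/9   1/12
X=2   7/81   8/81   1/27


H(X,Y) = -Σ p(x,y) log₂ p(x,y)
  p(0,0)=35/324: -0.1080 × log₂(0.1080) = 0.3468
  p(0,1)=10/81: -0.1235 × log₂(0.1235) = 0.3726
  p(0,2)=5/108: -0.0463 × log₂(0.0463) = 0.2052
  p(1,0)=7/36: -0.1944 × log₂(0.1944) = 0.4594
  p(1,1)=2/9: -0.2222 × log₂(0.2222) = 0.4822
  p(1,2)=1/12: -0.0833 × log₂(0.0833) = 0.2987
  p(2,0)=7/81: -0.0864 × log₂(0.0864) = 0.3053
  p(2,1)=8/81: -0.0988 × log₂(0.0988) = 0.3299
  p(2,2)=1/27: -0.0370 × log₂(0.0370) = 0.1761
H(X,Y) = 2.9762 bits


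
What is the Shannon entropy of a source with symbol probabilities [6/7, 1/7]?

H(X) = -Σ p(x) log₂ p(x)
  -6/7 × log₂(6/7) = 0.1906
  -1/7 × log₂(1/7) = 0.4011
H(X) = 0.5917 bits


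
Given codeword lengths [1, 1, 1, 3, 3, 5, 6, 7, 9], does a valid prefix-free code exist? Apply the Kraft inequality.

Kraft inequality: Σ 2^(-l_i) ≤ 1 for prefix-free code
Calculating: 2^(-1) + 2^(-1) + 2^(-1) + 2^(-3) + 2^(-3) + 2^(-5) + 2^(-6) + 2^(-7) + 2^(-9)
= 0.5 + 0.5 + 0.5 + 0.125 + 0.125 + 0.03125 + 0.015625 + 0.0078125 + 0.001953125
= 1.8066
Since 1.8066 > 1, prefix-free code does not exist


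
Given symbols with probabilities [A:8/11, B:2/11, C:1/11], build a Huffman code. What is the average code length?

Huffman tree construction:
Combine smallest probabilities repeatedly
Resulting codes:
  A: 1 (length 1)
  B: 01 (length 2)
  C: 00 (length 2)
Average length = Σ p(s) × length(s) = 1.2727 bits


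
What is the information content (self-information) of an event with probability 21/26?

Information content I(x) = -log₂(p(x))
I = -log₂(21/26) = -log₂(0.8077)
I = 0.3081 bits


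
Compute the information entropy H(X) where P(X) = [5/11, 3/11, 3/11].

H(X) = -Σ p(x) log₂ p(x)
  -5/11 × log₂(5/11) = 0.5170
  -3/11 × log₂(3/11) = 0.5112
  -3/11 × log₂(3/11) = 0.5112
H(X) = 1.5395 bits


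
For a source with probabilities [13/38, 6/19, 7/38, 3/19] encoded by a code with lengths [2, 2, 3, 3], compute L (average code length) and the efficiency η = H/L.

Average length L = Σ p_i × l_i = 2.3421 bits
Entropy H = 1.9246 bits
Efficiency η = H/L × 100% = 82.17%


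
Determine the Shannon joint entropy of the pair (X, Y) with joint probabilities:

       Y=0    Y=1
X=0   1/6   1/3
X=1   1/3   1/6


H(X,Y) = -Σ p(x,y) log₂ p(x,y)
  p(0,0)=1/6: -0.1667 × log₂(0.1667) = 0.4308
  p(0,1)=1/3: -0.3333 × log₂(0.3333) = 0.5283
  p(1,0)=1/3: -0.3333 × log₂(0.3333) = 0.5283
  p(1,1)=1/6: -0.1667 × log₂(0.1667) = 0.4308
H(X,Y) = 1.9183 bits


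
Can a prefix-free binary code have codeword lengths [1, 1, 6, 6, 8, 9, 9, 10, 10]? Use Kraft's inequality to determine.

Kraft inequality: Σ 2^(-l_i) ≤ 1 for prefix-free code
Calculating: 2^(-1) + 2^(-1) + 2^(-6) + 2^(-6) + 2^(-8) + 2^(-9) + 2^(-9) + 2^(-10) + 2^(-10)
= 0.5 + 0.5 + 0.015625 + 0.015625 + 0.00390625 + 0.001953125 + 0.001953125 + 0.0009765625 + 0.0009765625
= 1.0410
Since 1.0410 > 1, prefix-free code does not exist


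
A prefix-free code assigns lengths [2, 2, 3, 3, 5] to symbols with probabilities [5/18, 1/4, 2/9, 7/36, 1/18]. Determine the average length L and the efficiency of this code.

Average length L = Σ p_i × l_i = 2.5833 bits
Entropy H = 2.1866 bits
Efficiency η = H/L × 100% = 84.64%


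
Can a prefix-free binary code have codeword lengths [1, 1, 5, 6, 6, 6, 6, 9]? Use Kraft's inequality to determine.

Kraft inequality: Σ 2^(-l_i) ≤ 1 for prefix-free code
Calculating: 2^(-1) + 2^(-1) + 2^(-5) + 2^(-6) + 2^(-6) + 2^(-6) + 2^(-6) + 2^(-9)
= 0.5 + 0.5 + 0.03125 + 0.015625 + 0.015625 + 0.015625 + 0.015625 + 0.001953125
= 1.0957
Since 1.0957 > 1, prefix-free code does not exist


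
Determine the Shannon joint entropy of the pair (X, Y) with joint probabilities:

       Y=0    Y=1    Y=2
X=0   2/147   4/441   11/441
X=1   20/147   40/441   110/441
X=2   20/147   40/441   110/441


H(X,Y) = -Σ p(x,y) log₂ p(x,y)
  p(0,0)=2/147: -0.0136 × log₂(0.0136) = 0.0843
  p(0,1)=4/441: -0.0091 × log₂(0.0091) = 0.0615
  p(0,2)=11/441: -0.0249 × log₂(0.0249) = 0.1328
  p(1,0)=20/147: -0.1361 × log₂(0.1361) = 0.3915
  p(1,1)=40/441: -0.0907 × log₂(0.0907) = 0.3141
  p(1,2)=110/441: -0.2494 × log₂(0.2494) = 0.4997
  p(2,0)=20/147: -0.1361 × log₂(0.1361) = 0.3915
  p(2,1)=40/441: -0.0907 × log₂(0.0907) = 0.3141
  p(2,2)=110/441: -0.2494 × log₂(0.2494) = 0.4997
H(X,Y) = 2.6893 bits


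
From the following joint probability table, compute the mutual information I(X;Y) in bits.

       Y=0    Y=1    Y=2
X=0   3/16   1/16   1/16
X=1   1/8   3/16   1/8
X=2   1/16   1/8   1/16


H(X) = 1.5462, H(Y) = 1.5613, H(X,Y) = 3.0306
I(X;Y) = H(X) + H(Y) - H(X,Y) = 0.0768 bits


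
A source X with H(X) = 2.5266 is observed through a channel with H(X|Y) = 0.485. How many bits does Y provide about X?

I(X;Y) = H(X) - H(X|Y)
I(X;Y) = 2.5266 - 0.485 = 2.0416 bits


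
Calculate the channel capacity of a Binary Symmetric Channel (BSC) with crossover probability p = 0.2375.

For BSC with error probability p:
C = 1 - H(p) where H(p) is binary entropy
H(0.2375) = -0.2375 × log₂(0.2375) - 0.7625 × log₂(0.7625)
H(p) = 0.7909
C = 1 - 0.7909 = 0.2091 bits/use


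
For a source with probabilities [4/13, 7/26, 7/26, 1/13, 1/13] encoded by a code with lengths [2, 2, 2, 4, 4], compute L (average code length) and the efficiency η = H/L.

Average length L = Σ p_i × l_i = 2.3077 bits
Entropy H = 2.1119 bits
Efficiency η = H/L × 100% = 91.51%


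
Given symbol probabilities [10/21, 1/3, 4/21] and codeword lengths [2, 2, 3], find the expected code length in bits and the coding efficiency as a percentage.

Average length L = Σ p_i × l_i = 2.1905 bits
Entropy H = 1.4937 bits
Efficiency η = H/L × 100% = 68.19%


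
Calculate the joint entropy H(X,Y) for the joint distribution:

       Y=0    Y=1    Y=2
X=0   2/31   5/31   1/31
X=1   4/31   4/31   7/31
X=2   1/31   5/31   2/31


H(X,Y) = -Σ p(x,y) log₂ p(x,y)
  p(0,0)=2/31: -0.0645 × log₂(0.0645) = 0.2551
  p(0,1)=5/31: -0.1613 × log₂(0.1613) = 0.4246
  p(0,2)=1/31: -0.0323 × log₂(0.0323) = 0.1598
  p(1,0)=4/31: -0.1290 × log₂(0.1290) = 0.3812
  p(1,1)=4/31: -0.1290 × log₂(0.1290) = 0.3812
  p(1,2)=7/31: -0.2258 × log₂(0.2258) = 0.4848
  p(2,0)=1/31: -0.0323 × log₂(0.0323) = 0.1598
  p(2,1)=5/31: -0.1613 × log₂(0.1613) = 0.4246
  p(2,2)=2/31: -0.0645 × log₂(0.0645) = 0.2551
H(X,Y) = 2.9261 bits


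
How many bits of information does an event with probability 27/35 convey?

Information content I(x) = -log₂(p(x))
I = -log₂(27/35) = -log₂(0.7714)
I = 0.3744 bits


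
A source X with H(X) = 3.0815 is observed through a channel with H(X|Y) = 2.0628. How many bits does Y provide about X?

I(X;Y) = H(X) - H(X|Y)
I(X;Y) = 3.0815 - 2.0628 = 1.0187 bits


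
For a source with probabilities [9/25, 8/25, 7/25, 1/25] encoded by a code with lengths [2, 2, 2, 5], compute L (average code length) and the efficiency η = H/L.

Average length L = Σ p_i × l_i = 2.1200 bits
Entropy H = 1.7566 bits
Efficiency η = H/L × 100% = 82.86%


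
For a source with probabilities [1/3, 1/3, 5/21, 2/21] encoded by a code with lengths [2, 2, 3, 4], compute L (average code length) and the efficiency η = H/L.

Average length L = Σ p_i × l_i = 2.4286 bits
Entropy H = 1.8727 bits
Efficiency η = H/L × 100% = 77.11%


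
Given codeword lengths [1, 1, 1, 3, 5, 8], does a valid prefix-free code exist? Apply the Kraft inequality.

Kraft inequality: Σ 2^(-l_i) ≤ 1 for prefix-free code
Calculating: 2^(-1) + 2^(-1) + 2^(-1) + 2^(-3) + 2^(-5) + 2^(-8)
= 0.5 + 0.5 + 0.5 + 0.125 + 0.03125 + 0.00390625
= 1.6602
Since 1.6602 > 1, prefix-free code does not exist


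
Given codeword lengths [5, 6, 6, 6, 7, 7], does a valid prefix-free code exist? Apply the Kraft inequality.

Kraft inequality: Σ 2^(-l_i) ≤ 1 for prefix-free code
Calculating: 2^(-5) + 2^(-6) + 2^(-6) + 2^(-6) + 2^(-7) + 2^(-7)
= 0.03125 + 0.015625 + 0.015625 + 0.015625 + 0.0078125 + 0.0078125
= 0.0938
Since 0.0938 ≤ 1, prefix-free code exists


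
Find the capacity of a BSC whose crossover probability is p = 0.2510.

For BSC with error probability p:
C = 1 - H(p) where H(p) is binary entropy
H(0.2510) = -0.2510 × log₂(0.2510) - 0.7490 × log₂(0.7490)
H(p) = 0.8129
C = 1 - 0.8129 = 0.1871 bits/use


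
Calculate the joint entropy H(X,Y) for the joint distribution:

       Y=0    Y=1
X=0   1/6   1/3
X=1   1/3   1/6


H(X,Y) = -Σ p(x,y) log₂ p(x,y)
  p(0,0)=1/6: -0.1667 × log₂(0.1667) = 0.4308
  p(0,1)=1/3: -0.3333 × log₂(0.3333) = 0.5283
  p(1,0)=1/3: -0.3333 × log₂(0.3333) = 0.5283
  p(1,1)=1/6: -0.1667 × log₂(0.1667) = 0.4308
H(X,Y) = 1.9183 bits


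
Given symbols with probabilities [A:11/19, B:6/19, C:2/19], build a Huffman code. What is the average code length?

Huffman tree construction:
Combine smallest probabilities repeatedly
Resulting codes:
  A: 1 (length 1)
  B: 01 (length 2)
  C: 00 (length 2)
Average length = Σ p(s) × length(s) = 1.4211 bits


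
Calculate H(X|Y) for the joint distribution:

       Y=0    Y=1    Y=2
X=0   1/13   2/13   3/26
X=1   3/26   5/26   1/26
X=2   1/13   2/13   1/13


H(X|Y) = Σ_y p(y) H(X|Y=y)
  p(Y=0) = 7/26, H(X|Y=0) = 1.5567
  p(Y=1) = 1/2, H(X|Y=1) = 1.5766
  p(Y=2) = 3/13, H(X|Y=2) = 1.4591
H(X|Y) = 0.2692×1.5567 + 0.5000×1.5766 + 0.2308×1.4591 = 1.5441 bits


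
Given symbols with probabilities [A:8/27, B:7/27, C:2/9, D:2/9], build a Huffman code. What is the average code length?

Huffman tree construction:
Combine smallest probabilities repeatedly
Resulting codes:
  A: 11 (length 2)
  B: 10 (length 2)
  C: 00 (length 2)
  D: 01 (length 2)
Average length = Σ p(s) × length(s) = 2.0000 bits


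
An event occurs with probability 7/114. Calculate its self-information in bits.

Information content I(x) = -log₂(p(x))
I = -log₂(7/114) = -log₂(0.0614)
I = 4.0255 bits


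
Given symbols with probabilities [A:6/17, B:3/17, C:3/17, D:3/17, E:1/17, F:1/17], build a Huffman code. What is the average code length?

Huffman tree construction:
Combine smallest probabilities repeatedly
Resulting codes:
  A: 11 (length 2)
  B: 101 (length 3)
  C: 00 (length 2)
  D: 01 (length 2)
  E: 1000 (length 4)
  F: 1001 (length 4)
Average length = Σ p(s) × length(s) = 2.4118 bits


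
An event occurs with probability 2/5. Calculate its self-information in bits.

Information content I(x) = -log₂(p(x))
I = -log₂(2/5) = -log₂(0.4000)
I = 1.3219 bits


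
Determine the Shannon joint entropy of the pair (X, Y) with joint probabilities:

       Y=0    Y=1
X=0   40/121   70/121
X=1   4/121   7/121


H(X,Y) = -Σ p(x,y) log₂ p(x,y)
  p(0,0)=40/121: -0.3306 × log₂(0.3306) = 0.5279
  p(0,1)=70/121: -0.5785 × log₂(0.5785) = 0.4568
  p(1,0)=4/121: -0.0331 × log₂(0.0331) = 0.1626
  p(1,1)=7/121: -0.0579 × log₂(0.0579) = 0.2379
H(X,Y) = 1.3852 bits


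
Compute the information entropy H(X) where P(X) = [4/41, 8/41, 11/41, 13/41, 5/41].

H(X) = -Σ p(x) log₂ p(x)
  -4/41 × log₂(4/41) = 0.3276
  -8/41 × log₂(8/41) = 0.4600
  -11/41 × log₂(11/41) = 0.5093
  -13/41 × log₂(13/41) = 0.5254
  -5/41 × log₂(5/41) = 0.3702
H(X) = 2.1925 bits


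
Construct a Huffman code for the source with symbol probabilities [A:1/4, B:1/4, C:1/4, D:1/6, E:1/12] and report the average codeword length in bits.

Huffman tree construction:
Combine smallest probabilities repeatedly
Resulting codes:
  A: 00 (length 2)
  B: 01 (length 2)
  C: 10 (length 2)
  D: 111 (length 3)
  E: 110 (length 3)
Average length = Σ p(s) × length(s) = 2.2500 bits


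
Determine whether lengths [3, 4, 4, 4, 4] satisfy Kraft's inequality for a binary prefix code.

Kraft inequality: Σ 2^(-l_i) ≤ 1 for prefix-free code
Calculating: 2^(-3) + 2^(-4) + 2^(-4) + 2^(-4) + 2^(-4)
= 0.125 + 0.0625 + 0.0625 + 0.0625 + 0.0625
= 0.3750
Since 0.3750 ≤ 1, prefix-free code exists


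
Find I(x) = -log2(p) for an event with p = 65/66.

Information content I(x) = -log₂(p(x))
I = -log₂(65/66) = -log₂(0.9848)
I = 0.0220 bits


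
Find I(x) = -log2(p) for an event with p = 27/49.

Information content I(x) = -log₂(p(x))
I = -log₂(27/49) = -log₂(0.5510)
I = 0.8598 bits


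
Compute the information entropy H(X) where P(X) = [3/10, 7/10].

H(X) = -Σ p(x) log₂ p(x)
  -3/10 × log₂(3/10) = 0.5211
  -7/10 × log₂(7/10) = 0.3602
H(X) = 0.8813 bits


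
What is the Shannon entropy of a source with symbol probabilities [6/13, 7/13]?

H(X) = -Σ p(x) log₂ p(x)
  -6/13 × log₂(6/13) = 0.5148
  -7/13 × log₂(7/13) = 0.4809
H(X) = 0.9957 bits


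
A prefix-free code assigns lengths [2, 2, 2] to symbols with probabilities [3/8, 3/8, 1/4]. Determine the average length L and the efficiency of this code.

Average length L = Σ p_i × l_i = 2.0000 bits
Entropy H = 1.5613 bits
Efficiency η = H/L × 100% = 78.06%


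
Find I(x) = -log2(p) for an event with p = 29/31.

Information content I(x) = -log₂(p(x))
I = -log₂(29/31) = -log₂(0.9355)
I = 0.0962 bits


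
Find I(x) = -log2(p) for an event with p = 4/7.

Information content I(x) = -log₂(p(x))
I = -log₂(4/7) = -log₂(0.5714)
I = 0.8074 bits


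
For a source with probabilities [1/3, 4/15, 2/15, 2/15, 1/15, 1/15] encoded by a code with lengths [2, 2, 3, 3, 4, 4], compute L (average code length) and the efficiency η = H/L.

Average length L = Σ p_i × l_i = 2.5333 bits
Entropy H = 2.3329 bits
Efficiency η = H/L × 100% = 92.09%


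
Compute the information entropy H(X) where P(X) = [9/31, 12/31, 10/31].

H(X) = -Σ p(x) log₂ p(x)
  -9/31 × log₂(9/31) = 0.5180
  -12/31 × log₂(12/31) = 0.5300
  -10/31 × log₂(10/31) = 0.5265
H(X) = 1.5746 bits


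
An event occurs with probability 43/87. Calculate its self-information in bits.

Information content I(x) = -log₂(p(x))
I = -log₂(43/87) = -log₂(0.4943)
I = 1.0167 bits


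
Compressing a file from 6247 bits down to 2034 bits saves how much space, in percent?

Space savings = (1 - Compressed/Original) × 100%
= (1 - 2034/6247) × 100%
= 67.44%


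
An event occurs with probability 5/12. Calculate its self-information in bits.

Information content I(x) = -log₂(p(x))
I = -log₂(5/12) = -log₂(0.4167)
I = 1.2630 bits


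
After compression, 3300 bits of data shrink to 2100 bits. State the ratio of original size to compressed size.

Compression ratio = Original / Compressed
= 3300 / 2100 = 1.57:1


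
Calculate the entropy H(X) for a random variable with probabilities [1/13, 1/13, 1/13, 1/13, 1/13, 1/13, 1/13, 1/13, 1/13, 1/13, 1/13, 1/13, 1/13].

H(X) = -Σ p(x) log₂ p(x)
  -1/13 × log₂(1/13) = 0.2846
  -1/13 × log₂(1/13) = 0.2846
  -1/13 × log₂(1/13) = 0.2846
  -1/13 × log₂(1/13) = 0.2846
  -1/13 × log₂(1/13) = 0.2846
  -1/13 × log₂(1/13) = 0.2846
  -1/13 × log₂(1/13) = 0.2846
  -1/13 × log₂(1/13) = 0.2846
  -1/13 × log₂(1/13) = 0.2846
  -1/13 × log₂(1/13) = 0.2846
  -1/13 × log₂(1/13) = 0.2846
  -1/13 × log₂(1/13) = 0.2846
  -1/13 × log₂(1/13) = 0.2846
H(X) = 3.7004 bits


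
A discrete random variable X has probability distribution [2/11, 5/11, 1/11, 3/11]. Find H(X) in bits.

H(X) = -Σ p(x) log₂ p(x)
  -2/11 × log₂(2/11) = 0.4472
  -5/11 × log₂(5/11) = 0.5170
  -1/11 × log₂(1/11) = 0.3145
  -3/11 × log₂(3/11) = 0.5112
H(X) = 1.7899 bits


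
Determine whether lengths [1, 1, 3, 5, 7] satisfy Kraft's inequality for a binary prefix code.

Kraft inequality: Σ 2^(-l_i) ≤ 1 for prefix-free code
Calculating: 2^(-1) + 2^(-1) + 2^(-3) + 2^(-5) + 2^(-7)
= 0.5 + 0.5 + 0.125 + 0.03125 + 0.0078125
= 1.1641
Since 1.1641 > 1, prefix-free code does not exist


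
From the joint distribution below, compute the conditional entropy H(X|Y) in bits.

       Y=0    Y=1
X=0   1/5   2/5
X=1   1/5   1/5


H(X|Y) = Σ_y p(y) H(X|Y=y)
  p(Y=0) = 2/5, H(X|Y=0) = 1.0000
  p(Y=1) = 3/5, H(X|Y=1) = 0.9183
H(X|Y) = 0.4000×1.0000 + 0.6000×0.9183 = 0.9510 bits


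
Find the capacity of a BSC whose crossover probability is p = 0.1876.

For BSC with error probability p:
C = 1 - H(p) where H(p) is binary entropy
H(0.1876) = -0.1876 × log₂(0.1876) - 0.8124 × log₂(0.8124)
H(p) = 0.6964
C = 1 - 0.6964 = 0.3036 bits/use


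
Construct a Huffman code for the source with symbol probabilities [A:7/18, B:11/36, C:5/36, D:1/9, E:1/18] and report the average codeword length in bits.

Huffman tree construction:
Combine smallest probabilities repeatedly
Resulting codes:
  A: 0 (length 1)
  B: 10 (length 2)
  C: 110 (length 3)
  D: 1111 (length 4)
  E: 1110 (length 4)
Average length = Σ p(s) × length(s) = 2.0833 bits


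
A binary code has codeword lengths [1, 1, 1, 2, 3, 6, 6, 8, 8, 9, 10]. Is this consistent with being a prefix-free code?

Kraft inequality: Σ 2^(-l_i) ≤ 1 for prefix-free code
Calculating: 2^(-1) + 2^(-1) + 2^(-1) + 2^(-2) + 2^(-3) + 2^(-6) + 2^(-6) + 2^(-8) + 2^(-8) + 2^(-9) + 2^(-10)
= 0.5 + 0.5 + 0.5 + 0.25 + 0.125 + 0.015625 + 0.015625 + 0.00390625 + 0.00390625 + 0.001953125 + 0.0009765625
= 1.9170
Since 1.9170 > 1, prefix-free code does not exist


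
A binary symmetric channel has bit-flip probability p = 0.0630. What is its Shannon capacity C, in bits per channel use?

For BSC with error probability p:
C = 1 - H(p) where H(p) is binary entropy
H(0.0630) = -0.0630 × log₂(0.0630) - 0.9370 × log₂(0.9370)
H(p) = 0.3392
C = 1 - 0.3392 = 0.6608 bits/use


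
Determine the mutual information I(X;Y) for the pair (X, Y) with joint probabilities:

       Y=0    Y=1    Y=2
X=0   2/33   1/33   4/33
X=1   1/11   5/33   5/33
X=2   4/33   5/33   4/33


H(X) = 1.5334, H(Y) = 1.5690, H(X,Y) = 3.0570
I(X;Y) = H(X) + H(Y) - H(X,Y) = 0.0454 bits


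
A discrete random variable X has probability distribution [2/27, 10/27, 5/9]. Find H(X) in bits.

H(X) = -Σ p(x) log₂ p(x)
  -2/27 × log₂(2/27) = 0.2781
  -10/27 × log₂(10/27) = 0.5307
  -5/9 × log₂(5/9) = 0.4711
H(X) = 1.2800 bits


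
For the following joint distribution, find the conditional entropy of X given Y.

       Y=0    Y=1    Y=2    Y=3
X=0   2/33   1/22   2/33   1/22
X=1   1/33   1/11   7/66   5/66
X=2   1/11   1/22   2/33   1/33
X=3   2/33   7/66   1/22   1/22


H(X|Y) = Σ_y p(y) H(X|Y=y)
  p(Y=0) = 8/33, H(X|Y=0) = 1.9056
  p(Y=1) = 19/66, H(X|Y=1) = 1.8968
  p(Y=2) = 3/11, H(X|Y=2) = 1.9251
  p(Y=3) = 13/66, H(X|Y=3) = 1.9220
H(X|Y) = 0.2424×1.9056 + 0.2879×1.8968 + 0.2727×1.9251 + 0.1970×1.9220 = 1.9116 bits


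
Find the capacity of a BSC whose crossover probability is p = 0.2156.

For BSC with error probability p:
C = 1 - H(p) where H(p) is binary entropy
H(0.2156) = -0.2156 × log₂(0.2156) - 0.7844 × log₂(0.7844)
H(p) = 0.7521
C = 1 - 0.7521 = 0.2479 bits/use


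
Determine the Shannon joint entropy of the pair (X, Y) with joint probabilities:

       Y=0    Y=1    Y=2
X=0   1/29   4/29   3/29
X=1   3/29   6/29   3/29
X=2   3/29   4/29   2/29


H(X,Y) = -Σ p(x,y) log₂ p(x,y)
  p(0,0)=1/29: -0.0345 × log₂(0.0345) = 0.1675
  p(0,1)=4/29: -0.1379 × log₂(0.1379) = 0.3942
  p(0,2)=3/29: -0.1034 × log₂(0.1034) = 0.3386
  p(1,0)=3/29: -0.1034 × log₂(0.1034) = 0.3386
  p(1,1)=6/29: -0.2069 × log₂(0.2069) = 0.4703
  p(1,2)=3/29: -0.1034 × log₂(0.1034) = 0.3386
  p(2,0)=3/29: -0.1034 × log₂(0.1034) = 0.3386
  p(2,1)=4/29: -0.1379 × log₂(0.1379) = 0.3942
  p(2,2)=2/29: -0.0690 × log₂(0.0690) = 0.2661
H(X,Y) = 3.0466 bits


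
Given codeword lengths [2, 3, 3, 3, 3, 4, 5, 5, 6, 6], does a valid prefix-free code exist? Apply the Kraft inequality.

Kraft inequality: Σ 2^(-l_i) ≤ 1 for prefix-free code
Calculating: 2^(-2) + 2^(-3) + 2^(-3) + 2^(-3) + 2^(-3) + 2^(-4) + 2^(-5) + 2^(-5) + 2^(-6) + 2^(-6)
= 0.25 + 0.125 + 0.125 + 0.125 + 0.125 + 0.0625 + 0.03125 + 0.03125 + 0.015625 + 0.015625
= 0.9062
Since 0.9062 ≤ 1, prefix-free code exists


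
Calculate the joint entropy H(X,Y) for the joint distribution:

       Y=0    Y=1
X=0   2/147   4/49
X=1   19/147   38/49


H(X,Y) = -Σ p(x,y) log₂ p(x,y)
  p(0,0)=2/147: -0.0136 × log₂(0.0136) = 0.0843
  p(0,1)=4/49: -0.0816 × log₂(0.0816) = 0.2951
  p(1,0)=19/147: -0.1293 × log₂(0.1293) = 0.3815
  p(1,1)=38/49: -0.7755 × log₂(0.7755) = 0.2844
H(X,Y) = 1.0454 bits


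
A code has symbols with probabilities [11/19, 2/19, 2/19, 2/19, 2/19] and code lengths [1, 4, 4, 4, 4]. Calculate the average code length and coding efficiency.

Average length L = Σ p_i × l_i = 2.2632 bits
Entropy H = 1.8240 bits
Efficiency η = H/L × 100% = 80.60%


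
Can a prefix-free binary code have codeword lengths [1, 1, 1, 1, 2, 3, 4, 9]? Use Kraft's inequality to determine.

Kraft inequality: Σ 2^(-l_i) ≤ 1 for prefix-free code
Calculating: 2^(-1) + 2^(-1) + 2^(-1) + 2^(-1) + 2^(-2) + 2^(-3) + 2^(-4) + 2^(-9)
= 0.5 + 0.5 + 0.5 + 0.5 + 0.25 + 0.125 + 0.0625 + 0.001953125
= 2.4395
Since 2.4395 > 1, prefix-free code does not exist


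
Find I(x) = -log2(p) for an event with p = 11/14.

Information content I(x) = -log₂(p(x))
I = -log₂(11/14) = -log₂(0.7857)
I = 0.3479 bits


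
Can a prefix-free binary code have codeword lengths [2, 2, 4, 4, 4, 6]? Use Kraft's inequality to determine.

Kraft inequality: Σ 2^(-l_i) ≤ 1 for prefix-free code
Calculating: 2^(-2) + 2^(-2) + 2^(-4) + 2^(-4) + 2^(-4) + 2^(-6)
= 0.25 + 0.25 + 0.0625 + 0.0625 + 0.0625 + 0.015625
= 0.7031
Since 0.7031 ≤ 1, prefix-free code exists


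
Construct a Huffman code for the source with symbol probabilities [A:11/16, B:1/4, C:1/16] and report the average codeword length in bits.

Huffman tree construction:
Combine smallest probabilities repeatedly
Resulting codes:
  A: 1 (length 1)
  B: 01 (length 2)
  C: 00 (length 2)
Average length = Σ p(s) × length(s) = 1.3125 bits


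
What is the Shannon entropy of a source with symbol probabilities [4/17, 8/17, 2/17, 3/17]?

H(X) = -Σ p(x) log₂ p(x)
  -4/17 × log₂(4/17) = 0.4912
  -8/17 × log₂(8/17) = 0.5117
  -2/17 × log₂(2/17) = 0.3632
  -3/17 × log₂(3/17) = 0.4416
H(X) = 1.8078 bits


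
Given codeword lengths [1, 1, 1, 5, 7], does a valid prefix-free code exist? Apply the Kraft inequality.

Kraft inequality: Σ 2^(-l_i) ≤ 1 for prefix-free code
Calculating: 2^(-1) + 2^(-1) + 2^(-1) + 2^(-5) + 2^(-7)
= 0.5 + 0.5 + 0.5 + 0.03125 + 0.0078125
= 1.5391
Since 1.5391 > 1, prefix-free code does not exist


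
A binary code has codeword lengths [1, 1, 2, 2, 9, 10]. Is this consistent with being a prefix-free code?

Kraft inequality: Σ 2^(-l_i) ≤ 1 for prefix-free code
Calculating: 2^(-1) + 2^(-1) + 2^(-2) + 2^(-2) + 2^(-9) + 2^(-10)
= 0.5 + 0.5 + 0.25 + 0.25 + 0.001953125 + 0.0009765625
= 1.5029
Since 1.5029 > 1, prefix-free code does not exist


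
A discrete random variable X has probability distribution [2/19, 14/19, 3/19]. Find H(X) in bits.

H(X) = -Σ p(x) log₂ p(x)
  -2/19 × log₂(2/19) = 0.3419
  -14/19 × log₂(14/19) = 0.3246
  -3/19 × log₂(3/19) = 0.4205
H(X) = 1.0870 bits


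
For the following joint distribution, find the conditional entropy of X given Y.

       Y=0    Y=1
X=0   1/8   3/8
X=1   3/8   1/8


H(X|Y) = Σ_y p(y) H(X|Y=y)
  p(Y=0) = 1/2, H(X|Y=0) = 0.8113
  p(Y=1) = 1/2, H(X|Y=1) = 0.8113
H(X|Y) = 0.5000×0.8113 + 0.5000×0.8113 = 0.8113 bits


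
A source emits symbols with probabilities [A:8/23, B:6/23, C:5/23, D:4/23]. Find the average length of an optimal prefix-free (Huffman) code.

Huffman tree construction:
Combine smallest probabilities repeatedly
Resulting codes:
  A: 11 (length 2)
  B: 10 (length 2)
  C: 01 (length 2)
  D: 00 (length 2)
Average length = Σ p(s) × length(s) = 2.0000 bits


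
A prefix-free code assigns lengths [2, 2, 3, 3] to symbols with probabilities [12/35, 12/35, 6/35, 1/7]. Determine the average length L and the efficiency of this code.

Average length L = Σ p_i × l_i = 2.3143 bits
Entropy H = 1.8962 bits
Efficiency η = H/L × 100% = 81.93%


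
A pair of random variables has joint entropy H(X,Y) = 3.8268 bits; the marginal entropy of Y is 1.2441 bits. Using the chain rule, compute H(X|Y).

Chain rule: H(X,Y) = H(X|Y) + H(Y)
H(X|Y) = H(X,Y) - H(Y) = 3.8268 - 1.2441 = 2.5827 bits


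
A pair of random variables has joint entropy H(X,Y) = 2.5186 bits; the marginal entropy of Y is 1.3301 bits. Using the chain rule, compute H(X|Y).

Chain rule: H(X,Y) = H(X|Y) + H(Y)
H(X|Y) = H(X,Y) - H(Y) = 2.5186 - 1.3301 = 1.1885 bits


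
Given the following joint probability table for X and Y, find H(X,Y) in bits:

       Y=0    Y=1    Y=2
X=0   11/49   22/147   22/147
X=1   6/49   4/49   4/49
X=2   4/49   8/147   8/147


H(X,Y) = -Σ p(x,y) log₂ p(x,y)
  p(0,0)=11/49: -0.2245 × log₂(0.2245) = 0.4838
  p(0,1)=22/147: -0.1497 × log₂(0.1497) = 0.4101
  p(0,2)=22/147: -0.1497 × log₂(0.1497) = 0.4101
  p(1,0)=6/49: -0.1224 × log₂(0.1224) = 0.3710
  p(1,1)=4/49: -0.0816 × log₂(0.0816) = 0.2951
  p(1,2)=4/49: -0.0816 × log₂(0.0816) = 0.2951
  p(2,0)=4/49: -0.0816 × log₂(0.0816) = 0.2951
  p(2,1)=8/147: -0.0544 × log₂(0.0544) = 0.2286
  p(2,2)=8/147: -0.0544 × log₂(0.0544) = 0.2286
H(X,Y) = 3.0174 bits


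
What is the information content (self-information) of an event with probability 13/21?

Information content I(x) = -log₂(p(x))
I = -log₂(13/21) = -log₂(0.6190)
I = 0.6919 bits


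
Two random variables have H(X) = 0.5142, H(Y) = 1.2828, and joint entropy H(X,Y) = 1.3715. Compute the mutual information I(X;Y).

I(X;Y) = H(X) + H(Y) - H(X,Y)
I(X;Y) = 0.5142 + 1.2828 - 1.3715 = 0.4255 bits


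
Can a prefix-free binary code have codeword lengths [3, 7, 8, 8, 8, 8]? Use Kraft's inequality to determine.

Kraft inequality: Σ 2^(-l_i) ≤ 1 for prefix-free code
Calculating: 2^(-3) + 2^(-7) + 2^(-8) + 2^(-8) + 2^(-8) + 2^(-8)
= 0.125 + 0.0078125 + 0.00390625 + 0.00390625 + 0.00390625 + 0.00390625
= 0.1484
Since 0.1484 ≤ 1, prefix-free code exists


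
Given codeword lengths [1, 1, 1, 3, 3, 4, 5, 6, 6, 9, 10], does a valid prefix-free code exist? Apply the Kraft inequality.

Kraft inequality: Σ 2^(-l_i) ≤ 1 for prefix-free code
Calculating: 2^(-1) + 2^(-1) + 2^(-1) + 2^(-3) + 2^(-3) + 2^(-4) + 2^(-5) + 2^(-6) + 2^(-6) + 2^(-9) + 2^(-10)
= 0.5 + 0.5 + 0.5 + 0.125 + 0.125 + 0.0625 + 0.03125 + 0.015625 + 0.015625 + 0.001953125 + 0.0009765625
= 1.8779
Since 1.8779 > 1, prefix-free code does not exist


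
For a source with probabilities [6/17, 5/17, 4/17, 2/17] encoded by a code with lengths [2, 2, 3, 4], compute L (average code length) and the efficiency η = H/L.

Average length L = Σ p_i × l_i = 2.4706 bits
Entropy H = 1.9040 bits
Efficiency η = H/L × 100% = 77.07%


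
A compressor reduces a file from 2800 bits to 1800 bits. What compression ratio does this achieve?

Compression ratio = Original / Compressed
= 2800 / 1800 = 1.56:1


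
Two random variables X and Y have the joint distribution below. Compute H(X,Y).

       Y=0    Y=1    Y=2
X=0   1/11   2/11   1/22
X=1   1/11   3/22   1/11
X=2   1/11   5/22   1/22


H(X,Y) = -Σ p(x,y) log₂ p(x,y)
  p(0,0)=1/11: -0.0909 × log₂(0.0909) = 0.3145
  p(0,1)=2/11: -0.1818 × log₂(0.1818) = 0.4472
  p(0,2)=1/22: -0.0455 × log₂(0.0455) = 0.2027
  p(1,0)=1/11: -0.0909 × log₂(0.0909) = 0.3145
  p(1,1)=3/22: -0.1364 × log₂(0.1364) = 0.3920
  p(1,2)=1/11: -0.0909 × log₂(0.0909) = 0.3145
  p(2,0)=1/11: -0.0909 × log₂(0.0909) = 0.3145
  p(2,1)=5/22: -0.2273 × log₂(0.2273) = 0.4858
  p(2,2)=1/22: -0.0455 × log₂(0.0455) = 0.2027
H(X,Y) = 2.9883 bits


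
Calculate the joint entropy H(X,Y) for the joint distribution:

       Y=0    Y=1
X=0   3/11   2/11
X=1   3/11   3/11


H(X,Y) = -Σ p(x,y) log₂ p(x,y)
  p(0,0)=3/11: -0.2727 × log₂(0.2727) = 0.5112
  p(0,1)=2/11: -0.1818 × log₂(0.1818) = 0.4472
  p(1,0)=3/11: -0.2727 × log₂(0.2727) = 0.5112
  p(1,1)=3/11: -0.2727 × log₂(0.2727) = 0.5112
H(X,Y) = 1.9808 bits


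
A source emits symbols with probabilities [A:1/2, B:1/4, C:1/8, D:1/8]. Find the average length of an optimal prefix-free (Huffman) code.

Huffman tree construction:
Combine smallest probabilities repeatedly
Resulting codes:
  A: 0 (length 1)
  B: 10 (length 2)
  C: 110 (length 3)
  D: 111 (length 3)
Average length = Σ p(s) × length(s) = 1.7500 bits


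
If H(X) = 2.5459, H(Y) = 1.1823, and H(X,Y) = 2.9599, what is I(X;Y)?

I(X;Y) = H(X) + H(Y) - H(X,Y)
I(X;Y) = 2.5459 + 1.1823 - 2.9599 = 0.7683 bits


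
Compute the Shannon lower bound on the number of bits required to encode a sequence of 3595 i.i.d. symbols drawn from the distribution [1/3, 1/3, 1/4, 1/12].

Entropy H = 1.8554 bits/symbol
Minimum bits = H × n = 1.8554 × 3595
= 6670.12 bits


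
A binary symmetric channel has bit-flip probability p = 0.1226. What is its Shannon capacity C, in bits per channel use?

For BSC with error probability p:
C = 1 - H(p) where H(p) is binary entropy
H(0.1226) = -0.1226 × log₂(0.1226) - 0.8774 × log₂(0.8774)
H(p) = 0.5368
C = 1 - 0.5368 = 0.4632 bits/use


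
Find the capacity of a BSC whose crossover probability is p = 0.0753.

For BSC with error probability p:
C = 1 - H(p) where H(p) is binary entropy
H(0.0753) = -0.0753 × log₂(0.0753) - 0.9247 × log₂(0.9247)
H(p) = 0.3854
C = 1 - 0.3854 = 0.6146 bits/use


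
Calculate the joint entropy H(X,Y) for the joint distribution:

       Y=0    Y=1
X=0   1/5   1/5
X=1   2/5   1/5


H(X,Y) = -Σ p(x,y) log₂ p(x,y)
  p(0,0)=1/5: -0.2000 × log₂(0.2000) = 0.4644
  p(0,1)=1/5: -0.2000 × log₂(0.2000) = 0.4644
  p(1,0)=2/5: -0.4000 × log₂(0.4000) = 0.5288
  p(1,1)=1/5: -0.2000 × log₂(0.2000) = 0.4644
H(X,Y) = 1.9219 bits


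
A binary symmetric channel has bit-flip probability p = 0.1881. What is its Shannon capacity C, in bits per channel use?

For BSC with error probability p:
C = 1 - H(p) where H(p) is binary entropy
H(0.1881) = -0.1881 × log₂(0.1881) - 0.8119 × log₂(0.8119)
H(p) = 0.6975
C = 1 - 0.6975 = 0.3025 bits/use


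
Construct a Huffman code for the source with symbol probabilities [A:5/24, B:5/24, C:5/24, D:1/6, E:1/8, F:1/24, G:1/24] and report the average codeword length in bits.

Huffman tree construction:
Combine smallest probabilities repeatedly
Resulting codes:
  A: 111 (length 3)
  B: 00 (length 2)
  C: 01 (length 2)
  D: 110 (length 3)
  E: 101 (length 3)
  F: 1000 (length 4)
  G: 1001 (length 4)
Average length = Σ p(s) × length(s) = 2.6667 bits


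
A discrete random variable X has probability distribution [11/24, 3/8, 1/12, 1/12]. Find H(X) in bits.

H(X) = -Σ p(x) log₂ p(x)
  -11/24 × log₂(11/24) = 0.5159
  -3/8 × log₂(3/8) = 0.5306
  -1/12 × log₂(1/12) = 0.2987
  -1/12 × log₂(1/12) = 0.2987
H(X) = 1.6440 bits
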